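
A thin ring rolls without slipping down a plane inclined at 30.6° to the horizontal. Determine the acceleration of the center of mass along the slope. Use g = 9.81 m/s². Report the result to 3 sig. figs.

a ≈ 2.50 m/s²

Here I = MR², so the shape factor k = I/(MR²) = 1.
Translational: Mg sinθ − f = Ma. Rotational about the CM: fR = Iα = kMRa, so f = kMa.
Eliminating f: Mg sinθ = (1+k)Ma, so a = g sinθ/(1+k) = 9.81 × sin30.6° / 2 ≈ 2.50 m/s².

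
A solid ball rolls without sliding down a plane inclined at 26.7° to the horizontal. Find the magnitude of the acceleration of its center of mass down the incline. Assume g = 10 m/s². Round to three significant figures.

a ≈ 3.21 m/s²

For this body I = (2/5)MR², i.e. k = I/(MR²) = 0.4.
Translational: Mg sinθ − f = Ma. Rotational about the CM: fR = Iα = kMRa, so f = kMa.
Eliminating f: Mg sinθ = (1+k)Ma, so a = g sinθ/(1+k) = 10 × sin26.7° / 1.4 ≈ 3.21 m/s².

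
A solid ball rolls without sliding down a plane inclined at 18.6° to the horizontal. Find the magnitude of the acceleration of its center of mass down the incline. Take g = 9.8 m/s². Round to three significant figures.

a ≈ 2.23 m/s²

With I = (2/5)MR², the ratio k = I/(MR²) is 0.4.
Translational: Mg sinθ − f = Ma. Rotational about the CM: fR = Iα = kMRa, so f = kMa.
Eliminating f: Mg sinθ = (1+k)Ma, so a = g sinθ/(1+k) = 9.8 × sin18.6° / 1.4 ≈ 2.23 m/s².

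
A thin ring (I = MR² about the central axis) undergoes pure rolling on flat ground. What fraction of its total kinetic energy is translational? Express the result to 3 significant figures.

fraction ≈ 0.500

Here I = MR², so the shape factor k = I/(MR²) = 1.
With ω = v/R, KE_trans = ½Mv² and KE_rot = ½Iω² = ½kMv², so KE_total = ½(1+k)Mv².
The translational fraction is therefore 1/(1+k) = 1/2 ≈ 0.500.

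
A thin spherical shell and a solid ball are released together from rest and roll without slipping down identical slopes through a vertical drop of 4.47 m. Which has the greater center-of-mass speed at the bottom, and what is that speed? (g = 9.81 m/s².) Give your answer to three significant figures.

the solid ball, at v ≈ 7.91 m/s

For rolling without slipping, Mgh = ½(1+k)Mv² where k = I/(MR²), so v = √(2gh/(1+k)).
Thin spherical shell: k = 2/3, giving v = √(2×9.81×4.47/1.667) = 7.254 m/s.
Solid ball: k = 0.4, giving v = √(2×9.81×4.47/1.4) = 7.915 m/s.
The smaller k wins: the solid ball, at ≈ 7.91 m/s.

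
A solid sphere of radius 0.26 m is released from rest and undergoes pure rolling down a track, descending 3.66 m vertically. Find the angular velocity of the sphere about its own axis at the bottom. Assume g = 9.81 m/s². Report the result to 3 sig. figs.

With I = (2/5)MR², the ratio k = I/(MR²) is 0.4.
Since it rolls without slipping, ω = v/R and KE = ½Mv² + ½Iω² = ½(1+k)Mv² = (7/10)Mv².
Energy conservation Mgh = ½(1+k)Mv² gives v = √(2gh/(1+k)) = √(2 × 9.81 × 3.66 / 1.4) = 7.162 m/s.
Then ω = v/R = 7.162 / 0.26 ≈ 27.5 rad/s.

ω ≈ 27.5 rad/s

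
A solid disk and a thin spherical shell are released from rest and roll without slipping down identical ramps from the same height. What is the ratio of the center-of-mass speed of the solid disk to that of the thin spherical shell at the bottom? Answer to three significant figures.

v_ratio ≈ 1.05

Each satisfies Mgh = ½(1+k)Mv² with k = I/(MR²), so v ∝ 1/√(1+k).
For the solid disk k = 0.5; for the thin spherical shell k = 2/3.
v₁/v₂ = √((1+k₂)/(1+k₁)) = √(1.667/1.5) ≈ 1.05.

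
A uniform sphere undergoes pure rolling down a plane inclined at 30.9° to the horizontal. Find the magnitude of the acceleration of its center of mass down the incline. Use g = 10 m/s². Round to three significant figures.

a ≈ 3.67 m/s²

Here I = (2/5)MR², so the shape factor k = I/(MR²) = 0.4.
Newton's second law down the slope: Mg sinθ − f = Ma. The torque equation fR = Iα (with α = a/R) gives f = kMa.
Eliminating f: Mg sinθ = (1+k)Ma, so a = g sinθ/(1+k) = 10 × sin30.9° / 1.4 ≈ 3.67 m/s².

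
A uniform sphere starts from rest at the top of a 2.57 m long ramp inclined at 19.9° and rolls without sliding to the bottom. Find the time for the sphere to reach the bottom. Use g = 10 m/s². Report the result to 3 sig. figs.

t ≈ 1.45 s

With I = (2/5)MR², the ratio k = I/(MR²) is 0.4.
Newton's second law down the slope: Mg sinθ − f = Ma. The torque equation fR = Iα (with α = a/R) gives f = kMa.
Hence a = g sinθ/(1+k) = 10×sin19.9°/1.4 = 2.431 m/s².
With constant a from rest, t = √(2L/a) = √(2·2.57/2.431) ≈ 1.45 s.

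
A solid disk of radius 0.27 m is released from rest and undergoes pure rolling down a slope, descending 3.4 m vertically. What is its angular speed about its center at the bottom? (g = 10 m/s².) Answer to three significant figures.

ω ≈ 24.9 rad/s

For this body I = (1/2)MR², i.e. k = I/(MR²) = 0.5.
Since it rolls without slipping, ω = v/R and KE = ½Mv² + ½Iω² = ½(1+k)Mv² = (3/4)Mv².
Energy conservation Mgh = ½(1+k)Mv² gives v = √(2gh/(1+k)) = √(2 × 10 × 3.4 / 1.5) = 6.733 m/s.
Then ω = v/R = 6.733 / 0.27 ≈ 24.9 rad/s.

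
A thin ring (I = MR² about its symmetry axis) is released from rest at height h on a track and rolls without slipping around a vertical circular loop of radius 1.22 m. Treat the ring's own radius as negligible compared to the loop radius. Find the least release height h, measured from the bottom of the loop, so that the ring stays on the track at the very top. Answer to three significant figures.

h_min ≈ 3.66 m

With I = MR², the ratio k = I/(MR²) is 1.
At the top, contact is just lost when gravity alone supplies the centripetal force: Mg = Mv_top²/r, i.e. v_top² = gr.
With ω = v/R, the kinetic energy at speed v is ½(1+k)Mv² = Mv².
Energy conservation from release (height h) to the top (height 2r): Mgh = Mg(2r) + M·gr.
Thus h_min = 2r + (1+k)r/2 = r(2 + 2/2) = 1.22 × 3 ≈ 3.66 m.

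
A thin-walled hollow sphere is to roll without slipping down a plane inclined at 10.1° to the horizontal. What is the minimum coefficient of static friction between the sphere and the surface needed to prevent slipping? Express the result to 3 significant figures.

μ_min ≈ 0.0713

The moment of inertia is (2/3)MR², giving k ≡ I/(MR²) = 2/3.
Translational: Mg sinθ − f = Ma. Rotational about the CM: fR = Iα = kMRa, so f = kMa.
These give a = g sinθ/(1+k) and the required friction f = kMg sinθ/(1+k).
The normal force is N = Mg cosθ, so μ_min = f/N = k tanθ/(1+k).
μ_min = (2/3) × tan10.1° / 1.667 ≈ 0.0713.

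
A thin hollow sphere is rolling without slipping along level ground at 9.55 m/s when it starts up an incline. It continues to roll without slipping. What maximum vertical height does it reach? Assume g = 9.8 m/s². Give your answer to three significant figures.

h ≈ 7.76 m

For this body I = (2/3)MR², i.e. k = I/(MR²) = 2/3.
Since it rolls without slipping, ω = v/R and KE = ½Mv² + ½Iω² = ½(1+k)Mv² = (5/6)Mv².
At the top the kinetic energy is zero, so (5/6)Mv₀² = Mgh.
Thus h = (1+k)v₀²/(2g) = 1.667 × 9.55² / (2 × 9.8) ≈ 7.76 m.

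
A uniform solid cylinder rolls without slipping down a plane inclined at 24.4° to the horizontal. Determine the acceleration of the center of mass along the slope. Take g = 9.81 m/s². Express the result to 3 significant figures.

a ≈ 2.70 m/s²

For this body I = (1/2)MR², i.e. k = I/(MR²) = 0.5.
Translational: Mg sinθ − f = Ma. Rotational about the CM: fR = Iα = kMRa, so f = kMa.
Eliminating f: Mg sinθ = (1+k)Ma, so a = g sinθ/(1+k) = 9.81 × sin24.4° / 1.5 ≈ 2.70 m/s².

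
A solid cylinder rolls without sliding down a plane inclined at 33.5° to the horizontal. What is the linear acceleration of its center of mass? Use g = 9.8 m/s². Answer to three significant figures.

a ≈ 3.61 m/s²

Here I = (1/2)MR², so the shape factor k = I/(MR²) = 0.5.
Newton's second law down the slope: Mg sinθ − f = Ma. The torque equation fR = Iα (with α = a/R) gives f = kMa.
Eliminating f: Mg sinθ = (1+k)Ma, so a = g sinθ/(1+k) = 9.8 × sin33.5° / 1.5 ≈ 3.61 m/s².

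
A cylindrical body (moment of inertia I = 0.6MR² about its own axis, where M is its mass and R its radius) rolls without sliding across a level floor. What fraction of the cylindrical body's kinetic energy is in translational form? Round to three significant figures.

Here I = 0.6MR², so the shape factor k = I/(MR²) = 0.6.
Since ω = v/R, the translational part is ½Mv² and the rotational part is ½I(v/R)² = ½kMv²; the total is ½(1+k)Mv².
The translational fraction is therefore 1/(1+k) = 1/1.6 ≈ 0.625.

fraction ≈ 0.625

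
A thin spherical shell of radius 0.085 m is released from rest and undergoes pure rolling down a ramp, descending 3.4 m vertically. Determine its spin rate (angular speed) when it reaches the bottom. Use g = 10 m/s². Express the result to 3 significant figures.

ω ≈ 75.1 rad/s

The moment of inertia is (2/3)MR², giving k ≡ I/(MR²) = 2/3.
Pure rolling means v = ωR; then KE = ½Mv² + ½I(v/R)² = ½(1+k)Mv² = (5/6)Mv².
Energy conservation Mgh = ½(1+k)Mv² gives v = √(2gh/(1+k)) = √(2 × 10 × 3.4 / 1.667) = 6.387 m/s.
Then ω = v/R = 6.387 / 0.085 ≈ 75.1 rad/s.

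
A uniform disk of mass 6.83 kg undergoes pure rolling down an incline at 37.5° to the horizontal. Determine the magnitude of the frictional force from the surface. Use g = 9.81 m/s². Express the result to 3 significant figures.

With I = (1/2)MR², the ratio k = I/(MR²) is 0.5.
Translational: Mg sinθ − f = Ma. Rotational about the CM: fR = Iα = kMRa, so f = kMa.
Combining, a = g sinθ/(1+k) and f = kMa = kMg sinθ/(1+k).
f = 0.5 × 6.83 × 9.81 × sin37.5° / 1.5 ≈ 13.6 N.

f ≈ 13.6 N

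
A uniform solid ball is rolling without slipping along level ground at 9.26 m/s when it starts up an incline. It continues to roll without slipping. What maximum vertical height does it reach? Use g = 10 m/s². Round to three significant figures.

h ≈ 6.00 m

For this body I = (2/5)MR², i.e. k = I/(MR²) = 0.4.
Rolling without slipping gives ω = v/R, so the total kinetic energy is ½Mv² + ½Iω² = ½(1+k)Mv² = (7/10)Mv².
At the top the kinetic energy is zero, so (7/10)Mv₀² = Mgh.
Thus h = (1+k)v₀²/(2g) = 1.4 × 9.26² / (2 × 10) ≈ 6.00 m.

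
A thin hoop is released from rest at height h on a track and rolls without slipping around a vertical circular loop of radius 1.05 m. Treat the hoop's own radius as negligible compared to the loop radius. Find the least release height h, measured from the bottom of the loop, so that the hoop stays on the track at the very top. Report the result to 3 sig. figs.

h_min ≈ 3.15 m

Here I = MR², so the shape factor k = I/(MR²) = 1.
At the top, contact is just lost when gravity alone supplies the centripetal force: Mg = Mv_top²/r, i.e. v_top² = gr.
With ω = v/R, the kinetic energy at speed v is ½(1+k)Mv² = Mv².
Energy conservation from release (height h) to the top (height 2r): Mgh = Mg(2r) + M·gr.
Thus h_min = 2r + (1+k)r/2 = r(2 + 2/2) = 1.05 × 3 ≈ 3.15 m.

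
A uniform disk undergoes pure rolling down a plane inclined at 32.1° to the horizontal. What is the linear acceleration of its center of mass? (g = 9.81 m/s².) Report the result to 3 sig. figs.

a ≈ 3.48 m/s²

With I = (1/2)MR², the ratio k = I/(MR²) is 0.5.
Newton's second law down the slope: Mg sinθ − f = Ma. The torque equation fR = Iα (with α = a/R) gives f = kMa.
Eliminating f: Mg sinθ = (1+k)Ma, so a = g sinθ/(1+k) = 9.81 × sin32.1° / 1.5 ≈ 3.48 m/s².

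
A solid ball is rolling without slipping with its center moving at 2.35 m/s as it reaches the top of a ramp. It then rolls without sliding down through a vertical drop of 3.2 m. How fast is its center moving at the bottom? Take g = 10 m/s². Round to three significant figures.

Here I = (2/5)MR², so the shape factor k = I/(MR²) = 0.4.
Pure rolling means v = ωR; then KE = ½Mv² + ½I(v/R)² = ½(1+k)Mv² = (7/10)Mv².
Conserving energy between top and bottom: (7/10)Mv² = (7/10)Mv₀² + Mgh, hence v² = v₀² + 2gh/(1+k).
v = √(2.35² + 2×10×3.2/1.4) = √51.24 ≈ 7.16 m/s.

v ≈ 7.16 m/s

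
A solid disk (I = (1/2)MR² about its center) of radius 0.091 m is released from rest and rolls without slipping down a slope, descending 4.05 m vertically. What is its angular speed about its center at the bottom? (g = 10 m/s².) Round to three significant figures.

ω ≈ 80.8 rad/s

With I = (1/2)MR², the ratio k = I/(MR²) is 0.5.
The rolling condition ω = v/R makes the rotational term ½I(v/R)² = ½kMv², so KE_total = ½(1+k)Mv² = (3/4)Mv².
Energy conservation Mgh = ½(1+k)Mv² gives v = √(2gh/(1+k)) = √(2 × 10 × 4.05 / 1.5) = 7.348 m/s.
The angular speed follows from ω = v/R = 7.348/0.091 ≈ 80.8 rad/s.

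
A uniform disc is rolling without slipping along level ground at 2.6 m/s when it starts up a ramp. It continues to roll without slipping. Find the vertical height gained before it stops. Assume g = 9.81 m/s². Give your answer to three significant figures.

h ≈ 0.517 m

The moment of inertia is (1/2)MR², giving k ≡ I/(MR²) = 0.5.
Since it rolls without slipping, ω = v/R and KE = ½Mv² + ½Iω² = ½(1+k)Mv² = (3/4)Mv².
All of this converts to potential energy at the highest point: (3/4)Mv₀² = Mgh.
Thus h = (1+k)v₀²/(2g) = 1.5 × 2.6² / (2 × 9.81) ≈ 0.517 m.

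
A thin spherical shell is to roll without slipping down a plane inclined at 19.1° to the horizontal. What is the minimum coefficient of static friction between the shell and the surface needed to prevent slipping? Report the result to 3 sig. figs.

μ_min ≈ 0.139

The moment of inertia is (2/3)MR², giving k ≡ I/(MR²) = 2/3.
Along the incline Mg sinθ − f = Ma, and torque about the center fR = Iα = kMR²(a/R) gives f = kMa.
These give a = g sinθ/(1+k) and the required friction f = kMg sinθ/(1+k).
The normal force is N = Mg cosθ, so μ_min = f/N = k tanθ/(1+k).
μ_min = (2/3) × tan19.1° / 1.667 ≈ 0.139.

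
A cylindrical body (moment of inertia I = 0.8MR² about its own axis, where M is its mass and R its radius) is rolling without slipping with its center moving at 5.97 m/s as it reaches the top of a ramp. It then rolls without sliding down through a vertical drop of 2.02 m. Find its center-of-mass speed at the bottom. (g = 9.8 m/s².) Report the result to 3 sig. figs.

v ≈ 7.59 m/s

Here I = 0.8MR², so the shape factor k = I/(MR²) = 0.8.
Since it rolls without slipping, ω = v/R and KE = ½Mv² + ½Iω² = ½(1+k)Mv² = (9/10)Mv².
Conserving energy between top and bottom: (9/10)Mv² = (9/10)Mv₀² + Mgh, hence v² = v₀² + 2gh/(1+k).
v = √(5.97² + 2×9.8×2.02/1.8) = √57.64 ≈ 7.59 m/s.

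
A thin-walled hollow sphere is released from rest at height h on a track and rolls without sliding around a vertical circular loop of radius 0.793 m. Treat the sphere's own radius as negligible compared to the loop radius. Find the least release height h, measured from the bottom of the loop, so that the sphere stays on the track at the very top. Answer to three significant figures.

The moment of inertia is (2/3)MR², giving k ≡ I/(MR²) = 2/3.
At the top, contact is just lost when gravity alone supplies the centripetal force: Mg = Mv_top²/r, i.e. v_top² = gr.
With ω = v/R, the kinetic energy at speed v is ½(1+k)Mv² = (5/6)Mv².
Energy conservation from release (height h) to the top (height 2r): Mgh = Mg(2r) + (5/6)M·gr.
Thus h_min = 2r + (1+k)r/2 = r(2 + 1.667/2) = 0.793 × 2.833 ≈ 2.25 m.

h_min ≈ 2.25 m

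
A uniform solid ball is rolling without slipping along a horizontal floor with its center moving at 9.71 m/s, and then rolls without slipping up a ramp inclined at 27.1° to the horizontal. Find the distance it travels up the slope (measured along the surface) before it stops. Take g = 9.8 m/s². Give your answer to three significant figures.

d ≈ 14.8 m

Here I = (2/5)MR², so the shape factor k = I/(MR²) = 0.4.
Since it rolls without slipping, ω = v/R and KE = ½Mv² + ½Iω² = ½(1+k)Mv² = (7/10)Mv².
Setting this equal to Mgh gives the vertical rise h = (1+k)v₀²/(2g) = 1.4×9.71²/(2×9.8) = 6.735 m.
The distance along the slope is d = h/sinθ = 6.735/sin27.1° ≈ 14.8 m.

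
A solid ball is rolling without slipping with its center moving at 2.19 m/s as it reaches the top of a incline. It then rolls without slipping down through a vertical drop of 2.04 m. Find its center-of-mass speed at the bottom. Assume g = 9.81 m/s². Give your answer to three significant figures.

v ≈ 5.78 m/s

With I = (2/5)MR², the ratio k = I/(MR²) is 0.4.
Rolling without slipping gives ω = v/R, so the total kinetic energy is ½Mv² + ½Iω² = ½(1+k)Mv² = (7/10)Mv².
Energy conservation: (7/10)Mv₀² + Mgh = (7/10)Mv², so v² = v₀² + 2gh/(1+k).
v = √(2.19² + 2×9.81×2.04/1.4) = √33.39 ≈ 5.78 m/s.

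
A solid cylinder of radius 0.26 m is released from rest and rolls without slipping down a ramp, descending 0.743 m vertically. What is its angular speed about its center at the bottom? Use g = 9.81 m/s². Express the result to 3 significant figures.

ω ≈ 12.0 rad/s

Here I = (1/2)MR², so the shape factor k = I/(MR²) = 0.5.
Rolling without slipping gives ω = v/R, so the total kinetic energy is ½Mv² + ½Iω² = ½(1+k)Mv² = (3/4)Mv².
Energy conservation Mgh = ½(1+k)Mv² gives v = √(2gh/(1+k)) = √(2 × 9.81 × 0.743 / 1.5) = 3.117 m/s.
Then ω = v/R = 3.117 / 0.26 ≈ 12.0 rad/s.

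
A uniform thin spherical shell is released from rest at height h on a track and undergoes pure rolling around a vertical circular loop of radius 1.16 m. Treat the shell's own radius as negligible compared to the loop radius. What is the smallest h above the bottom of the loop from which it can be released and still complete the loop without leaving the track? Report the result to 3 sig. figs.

h_min ≈ 3.29 m

For this body I = (2/3)MR², i.e. k = I/(MR²) = 2/3.
At the top of the loop, the minimum-contact condition is Mg = Mv_top²/r, so v_top² = gr.
With ω = v/R, the kinetic energy at speed v is ½(1+k)Mv² = (5/6)Mv².
Energy conservation from release (height h) to the top (height 2r): Mgh = Mg(2r) + (5/6)M·gr.
Thus h_min = 2r + (1+k)r/2 = r(2 + 1.667/2) = 1.16 × 2.833 ≈ 3.29 m.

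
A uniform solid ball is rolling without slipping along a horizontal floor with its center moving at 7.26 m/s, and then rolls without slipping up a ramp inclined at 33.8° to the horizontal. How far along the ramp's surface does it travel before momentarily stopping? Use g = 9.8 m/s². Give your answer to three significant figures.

Here I = (2/5)MR², so the shape factor k = I/(MR²) = 0.4.
Pure rolling means v = ωR; then KE = ½Mv² + ½I(v/R)² = ½(1+k)Mv² = (7/10)Mv².
Setting this equal to Mgh gives the vertical rise h = (1+k)v₀²/(2g) = 1.4×7.26²/(2×9.8) = 3.765 m.
The distance along the slope is d = h/sinθ = 3.765/sin33.8° ≈ 6.77 m.

d ≈ 6.77 m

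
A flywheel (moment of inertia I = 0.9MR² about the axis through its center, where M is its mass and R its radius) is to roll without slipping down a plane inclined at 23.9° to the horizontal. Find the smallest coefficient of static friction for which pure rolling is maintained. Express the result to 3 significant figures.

μ_min ≈ 0.210

The moment of inertia is 0.9MR², giving k ≡ I/(MR²) = 0.9.
Along the incline Mg sinθ − f = Ma, and torque about the center fR = Iα = kMR²(a/R) gives f = kMa.
These give a = g sinθ/(1+k) and the required friction f = kMg sinθ/(1+k).
With N = Mg cosθ, the no-slip condition f ≤ μN gives μ_min = f/N = k tanθ/(1+k).
μ_min = 0.9 × tan23.9° / 1.9 ≈ 0.210.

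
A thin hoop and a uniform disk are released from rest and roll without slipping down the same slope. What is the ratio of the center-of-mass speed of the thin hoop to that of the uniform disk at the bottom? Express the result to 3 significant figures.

Each satisfies Mgh = ½(1+k)Mv² with k = I/(MR²), so v ∝ 1/√(1+k).
For the thin hoop k = 1; for the uniform disk k = 0.5.
v₁/v₂ = √((1+k₂)/(1+k₁)) = √(1.5/2) ≈ 0.866.

v_ratio ≈ 0.866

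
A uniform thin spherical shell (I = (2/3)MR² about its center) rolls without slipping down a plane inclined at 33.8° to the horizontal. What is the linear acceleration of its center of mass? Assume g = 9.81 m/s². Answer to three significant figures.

For this body I = (2/3)MR², i.e. k = I/(MR²) = 2/3.
Along the incline Mg sinθ − f = Ma, and torque about the center fR = Iα = kMR²(a/R) gives f = kMa.
Eliminating f: Mg sinθ = (1+k)Ma, so a = g sinθ/(1+k) = 9.81 × sin33.8° / 1.667 ≈ 3.27 m/s².

a ≈ 3.27 m/s²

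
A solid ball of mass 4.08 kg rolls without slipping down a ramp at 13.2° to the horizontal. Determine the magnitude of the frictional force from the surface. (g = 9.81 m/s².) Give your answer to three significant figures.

f ≈ 2.61 N

The moment of inertia is (2/5)MR², giving k ≡ I/(MR²) = 0.4.
Along the incline Mg sinθ − f = Ma, and torque about the center fR = Iα = kMR²(a/R) gives f = kMa.
Combining, a = g sinθ/(1+k) and f = kMa = kMg sinθ/(1+k).
f = 0.4 × 4.08 × 9.81 × sin13.2° / 1.4 ≈ 2.61 N.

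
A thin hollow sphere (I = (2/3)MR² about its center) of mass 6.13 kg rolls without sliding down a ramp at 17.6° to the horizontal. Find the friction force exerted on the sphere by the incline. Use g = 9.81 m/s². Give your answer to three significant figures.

f ≈ 7.27 N

With I = (2/3)MR², the ratio k = I/(MR²) is 2/3.
Along the incline Mg sinθ − f = Ma, and torque about the center fR = Iα = kMR²(a/R) gives f = kMa.
Combining, a = g sinθ/(1+k) and f = kMa = kMg sinθ/(1+k).
f = (2/3) × 6.13 × 9.81 × sin17.6° / 1.667 ≈ 7.27 N.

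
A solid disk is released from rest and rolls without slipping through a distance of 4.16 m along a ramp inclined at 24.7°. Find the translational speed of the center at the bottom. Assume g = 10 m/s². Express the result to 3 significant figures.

v ≈ 4.81 m/s

The moment of inertia is (1/2)MR², giving k ≡ I/(MR²) = 0.5.
The rolling condition ω = v/R makes the rotational term ½I(v/R)² = ½kMv², so KE_total = ½(1+k)Mv² = (3/4)Mv².
The vertical drop is h = L sinθ = 4.16 × sin24.7° = 1.738 m.
Energy conservation: Mgh = (3/4)Mv², so v = √(2gh/(1+k)) = √(2 × 10 × 1.738 / 1.5) ≈ 4.81 m/s.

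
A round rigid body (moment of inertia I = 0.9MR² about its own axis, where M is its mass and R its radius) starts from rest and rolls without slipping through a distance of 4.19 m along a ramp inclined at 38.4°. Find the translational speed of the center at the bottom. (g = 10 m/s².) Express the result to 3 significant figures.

v ≈ 5.23 m/s

For this body I = 0.9MR², i.e. k = I/(MR²) = 0.9.
Pure rolling means v = ωR; then KE = ½Mv² + ½I(v/R)² = ½(1+k)Mv² = (19/20)Mv².
The vertical drop is h = L sinθ = 4.19 × sin38.4° = 2.603 m.
Energy conservation: Mgh = (19/20)Mv², so v = √(2gh/(1+k)) = √(2 × 10 × 2.603 / 1.9) ≈ 5.23 m/s.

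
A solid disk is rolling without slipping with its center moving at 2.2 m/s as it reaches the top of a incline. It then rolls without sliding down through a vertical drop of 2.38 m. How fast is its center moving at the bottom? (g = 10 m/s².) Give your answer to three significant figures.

v ≈ 6.05 m/s

The moment of inertia is (1/2)MR², giving k ≡ I/(MR²) = 0.5.
Pure rolling means v = ωR; then KE = ½Mv² + ½I(v/R)² = ½(1+k)Mv² = (3/4)Mv².
Energy conservation: (3/4)Mv₀² + Mgh = (3/4)Mv², so v² = v₀² + 2gh/(1+k).
v = √(2.2² + 2×10×2.38/1.5) = √36.57 ≈ 6.05 m/s.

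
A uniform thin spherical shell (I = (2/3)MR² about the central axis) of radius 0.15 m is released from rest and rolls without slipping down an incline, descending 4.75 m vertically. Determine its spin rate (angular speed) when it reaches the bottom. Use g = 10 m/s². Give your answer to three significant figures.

The moment of inertia is (2/3)MR², giving k ≡ I/(MR²) = 2/3.
The rolling condition ω = v/R makes the rotational term ½I(v/R)² = ½kMv², so KE_total = ½(1+k)Mv² = (5/6)Mv².
Energy conservation Mgh = ½(1+k)Mv² gives v = √(2gh/(1+k)) = √(2 × 10 × 4.75 / 1.667) = 7.55 m/s.
The angular speed follows from ω = v/R = 7.55/0.15 ≈ 50.3 rad/s.

ω ≈ 50.3 rad/s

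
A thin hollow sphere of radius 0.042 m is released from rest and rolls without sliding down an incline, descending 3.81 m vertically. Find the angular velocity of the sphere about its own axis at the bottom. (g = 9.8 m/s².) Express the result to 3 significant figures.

ω ≈ 159 rad/s

The moment of inertia is (2/3)MR², giving k ≡ I/(MR²) = 2/3.
The rolling condition ω = v/R makes the rotational term ½I(v/R)² = ½kMv², so KE_total = ½(1+k)Mv² = (5/6)Mv².
Energy conservation Mgh = ½(1+k)Mv² gives v = √(2gh/(1+k)) = √(2 × 9.8 × 3.81 / 1.667) = 6.694 m/s.
The angular speed follows from ω = v/R = 6.694/0.042 ≈ 159 rad/s.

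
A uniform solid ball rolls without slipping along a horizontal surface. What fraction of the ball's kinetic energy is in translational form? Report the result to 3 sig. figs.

With I = (2/5)MR², the ratio k = I/(MR²) is 0.4.
With ω = v/R, KE_trans = ½Mv² and KE_rot = ½Iω² = ½kMv², so KE_total = ½(1+k)Mv².
The translational fraction is therefore 1/(1+k) = 1/1.4 ≈ 0.714.

fraction ≈ 0.714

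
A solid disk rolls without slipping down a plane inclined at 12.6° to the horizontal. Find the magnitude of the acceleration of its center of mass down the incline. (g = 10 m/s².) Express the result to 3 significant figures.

a ≈ 1.45 m/s²

For this body I = (1/2)MR², i.e. k = I/(MR²) = 0.5.
Along the incline Mg sinθ − f = Ma, and torque about the center fR = Iα = kMR²(a/R) gives f = kMa.
Eliminating f: Mg sinθ = (1+k)Ma, so a = g sinθ/(1+k) = 10 × sin12.6° / 1.5 ≈ 1.45 m/s².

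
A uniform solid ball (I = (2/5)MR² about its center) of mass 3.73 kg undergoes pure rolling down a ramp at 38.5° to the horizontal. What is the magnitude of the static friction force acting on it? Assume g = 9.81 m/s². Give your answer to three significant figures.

f ≈ 6.51 N

For this body I = (2/5)MR², i.e. k = I/(MR²) = 0.4.
Newton's second law down the slope: Mg sinθ − f = Ma. The torque equation fR = Iα (with α = a/R) gives f = kMa.
Combining, a = g sinθ/(1+k) and f = kMa = kMg sinθ/(1+k).
f = 0.4 × 3.73 × 9.81 × sin38.5° / 1.4 ≈ 6.51 N.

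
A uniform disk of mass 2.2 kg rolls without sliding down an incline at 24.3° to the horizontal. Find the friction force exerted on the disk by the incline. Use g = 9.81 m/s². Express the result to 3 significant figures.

f ≈ 2.96 N

Here I = (1/2)MR², so the shape factor k = I/(MR²) = 0.5.
Newton's second law down the slope: Mg sinθ − f = Ma. The torque equation fR = Iα (with α = a/R) gives f = kMa.
Combining, a = g sinθ/(1+k) and f = kMa = kMg sinθ/(1+k).
f = 0.5 × 2.2 × 9.81 × sin24.3° / 1.5 ≈ 2.96 N.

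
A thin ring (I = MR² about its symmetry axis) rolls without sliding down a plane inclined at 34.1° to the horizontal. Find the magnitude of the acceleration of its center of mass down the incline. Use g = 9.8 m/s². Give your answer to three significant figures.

a ≈ 2.75 m/s²

Here I = MR², so the shape factor k = I/(MR²) = 1.
Along the incline Mg sinθ − f = Ma, and torque about the center fR = Iα = kMR²(a/R) gives f = kMa.
Eliminating f: Mg sinθ = (1+k)Ma, so a = g sinθ/(1+k) = 9.8 × sin34.1° / 2 ≈ 2.75 m/s².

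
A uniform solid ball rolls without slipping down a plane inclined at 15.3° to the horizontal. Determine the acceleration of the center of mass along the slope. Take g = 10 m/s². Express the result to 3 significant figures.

a ≈ 1.88 m/s²

Here I = (2/5)MR², so the shape factor k = I/(MR²) = 0.4.
Newton's second law down the slope: Mg sinθ − f = Ma. The torque equation fR = Iα (with α = a/R) gives f = kMa.
Eliminating f: Mg sinθ = (1+k)Ma, so a = g sinθ/(1+k) = 10 × sin15.3° / 1.4 ≈ 1.88 m/s².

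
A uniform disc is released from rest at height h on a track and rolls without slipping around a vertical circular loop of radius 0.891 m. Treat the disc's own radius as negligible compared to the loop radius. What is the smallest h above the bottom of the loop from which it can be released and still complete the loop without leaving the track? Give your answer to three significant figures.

With I = (1/2)MR², the ratio k = I/(MR²) is 0.5.
At the top, contact is just lost when gravity alone supplies the centripetal force: Mg = Mv_top²/r, i.e. v_top² = gr.
With ω = v/R, the kinetic energy at speed v is ½(1+k)Mv² = (3/4)Mv².
Energy conservation from release (height h) to the top (height 2r): Mgh = Mg(2r) + (3/4)M·gr.
Thus h_min = 2r + (1+k)r/2 = r(2 + 1.5/2) = 0.891 × 2.75 ≈ 2.45 m.

h_min ≈ 2.45 m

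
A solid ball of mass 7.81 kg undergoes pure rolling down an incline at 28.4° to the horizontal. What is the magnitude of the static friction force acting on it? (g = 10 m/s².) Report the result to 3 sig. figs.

f ≈ 10.6 N

The moment of inertia is (2/5)MR², giving k ≡ I/(MR²) = 0.4.
Translational: Mg sinθ − f = Ma. Rotational about the CM: fR = Iα = kMRa, so f = kMa.
Combining, a = g sinθ/(1+k) and f = kMa = kMg sinθ/(1+k).
f = 0.4 × 7.81 × 10 × sin28.4° / 1.4 ≈ 10.6 N.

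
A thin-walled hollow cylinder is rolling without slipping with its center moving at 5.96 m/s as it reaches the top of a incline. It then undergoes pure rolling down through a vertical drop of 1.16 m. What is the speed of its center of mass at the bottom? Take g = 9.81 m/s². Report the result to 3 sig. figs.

Here I = MR², so the shape factor k = I/(MR²) = 1.
The rolling condition ω = v/R makes the rotational term ½I(v/R)² = ½kMv², so KE_total = ½(1+k)Mv² = Mv².
Energy conservation: Mv₀² + Mgh = Mv², so v² = v₀² + 2gh/(1+k).
v = √(5.96² + 2×9.81×1.16/2) = √46.9 ≈ 6.85 m/s.

v ≈ 6.85 m/s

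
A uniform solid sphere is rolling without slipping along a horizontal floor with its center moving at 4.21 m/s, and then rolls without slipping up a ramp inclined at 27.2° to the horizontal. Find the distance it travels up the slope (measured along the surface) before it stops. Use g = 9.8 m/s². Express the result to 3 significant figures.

d ≈ 2.77 m

The moment of inertia is (2/5)MR², giving k ≡ I/(MR²) = 0.4.
Rolling without slipping gives ω = v/R, so the total kinetic energy is ½Mv² + ½Iω² = ½(1+k)Mv² = (7/10)Mv².
Setting this equal to Mgh gives the vertical rise h = (1+k)v₀²/(2g) = 1.4×4.21²/(2×9.8) = 1.266 m.
The distance along the slope is d = h/sinθ = 1.266/sin27.2° ≈ 2.77 m.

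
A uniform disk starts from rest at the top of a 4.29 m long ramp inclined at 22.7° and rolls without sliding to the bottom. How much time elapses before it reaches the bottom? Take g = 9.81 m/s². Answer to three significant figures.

t ≈ 1.84 s

With I = (1/2)MR², the ratio k = I/(MR²) is 0.5.
Along the incline Mg sinθ − f = Ma, and torque about the center fR = Iα = kMR²(a/R) gives f = kMa.
Hence a = g sinθ/(1+k) = 9.81×sin22.7°/1.5 = 2.524 m/s².
Starting from rest, L = ½at², so t = √(2L/a) = √(2×4.29/2.524) ≈ 1.84 s.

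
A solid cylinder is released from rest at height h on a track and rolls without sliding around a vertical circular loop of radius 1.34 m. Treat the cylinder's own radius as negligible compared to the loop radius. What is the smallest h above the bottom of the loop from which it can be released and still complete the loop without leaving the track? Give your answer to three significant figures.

With I = (1/2)MR², the ratio k = I/(MR²) is 0.5.
At the top, contact is just lost when gravity alone supplies the centripetal force: Mg = Mv_top²/r, i.e. v_top² = gr.
With ω = v/R, the kinetic energy at speed v is ½(1+k)Mv² = (3/4)Mv².
Energy conservation from release (height h) to the top (height 2r): Mgh = Mg(2r) + (3/4)M·gr.
Thus h_min = 2r + (1+k)r/2 = r(2 + 1.5/2) = 1.34 × 2.75 ≈ 3.69 m.

h_min ≈ 3.69 m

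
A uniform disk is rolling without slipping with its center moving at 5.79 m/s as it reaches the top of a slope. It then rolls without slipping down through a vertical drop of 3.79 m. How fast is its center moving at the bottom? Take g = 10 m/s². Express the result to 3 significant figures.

Here I = (1/2)MR², so the shape factor k = I/(MR²) = 0.5.
Rolling without slipping gives ω = v/R, so the total kinetic energy is ½Mv² + ½Iω² = ½(1+k)Mv² = (3/4)Mv².
Conserving energy between top and bottom: (3/4)Mv² = (3/4)Mv₀² + Mgh, hence v² = v₀² + 2gh/(1+k).
v = √(5.79² + 2×10×3.79/1.5) = √84.06 ≈ 9.17 m/s.

v ≈ 9.17 m/s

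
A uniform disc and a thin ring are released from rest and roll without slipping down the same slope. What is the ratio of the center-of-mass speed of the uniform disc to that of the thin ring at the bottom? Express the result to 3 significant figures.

Each satisfies Mgh = ½(1+k)Mv² with k = I/(MR²), so v ∝ 1/√(1+k).
For the uniform disc k = 0.5; for the thin ring k = 1.
v₁/v₂ = √((1+k₂)/(1+k₁)) = √(2/1.5) ≈ 1.15.

v_ratio ≈ 1.15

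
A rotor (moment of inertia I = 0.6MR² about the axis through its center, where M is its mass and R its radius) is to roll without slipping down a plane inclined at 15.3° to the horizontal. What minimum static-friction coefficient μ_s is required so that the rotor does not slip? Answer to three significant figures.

With I = 0.6MR², the ratio k = I/(MR²) is 0.6.
Newton's second law down the slope: Mg sinθ − f = Ma. The torque equation fR = Iα (with α = a/R) gives f = kMa.
These give a = g sinθ/(1+k) and the required friction f = kMg sinθ/(1+k).
With N = Mg cosθ, the no-slip condition f ≤ μN gives μ_min = f/N = k tanθ/(1+k).
μ_min = 0.6 × tan15.3° / 1.6 ≈ 0.103.

μ_min ≈ 0.103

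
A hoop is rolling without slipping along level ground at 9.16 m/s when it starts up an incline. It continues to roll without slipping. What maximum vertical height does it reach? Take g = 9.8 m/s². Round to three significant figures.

With I = MR², the ratio k = I/(MR²) is 1.
Since it rolls without slipping, ω = v/R and KE = ½Mv² + ½Iω² = ½(1+k)Mv² = Mv².
At the top the kinetic energy is zero, so Mv₀² = Mgh.
Thus h = (1+k)v₀²/(2g) = 2 × 9.16² / (2 × 9.8) ≈ 8.56 m.

h ≈ 8.56 m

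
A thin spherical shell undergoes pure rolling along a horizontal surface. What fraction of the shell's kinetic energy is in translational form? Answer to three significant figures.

The moment of inertia is (2/3)MR², giving k ≡ I/(MR²) = 2/3.
With ω = v/R, KE_trans = ½Mv² and KE_rot = ½Iω² = ½kMv², so KE_total = ½(1+k)Mv².
The translational fraction is therefore 1/(1+k) = 1/1.667 ≈ 0.600.

fraction ≈ 0.600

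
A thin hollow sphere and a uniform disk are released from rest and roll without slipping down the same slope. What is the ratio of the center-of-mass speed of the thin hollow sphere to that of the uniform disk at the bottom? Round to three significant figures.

Each satisfies Mgh = ½(1+k)Mv² with k = I/(MR²), so v ∝ 1/√(1+k).
For the thin hollow sphere k = 2/3; for the uniform disk k = 0.5.
v₁/v₂ = √((1+k₂)/(1+k₁)) = √(1.5/1.667) ≈ 0.949.

v_ratio ≈ 0.949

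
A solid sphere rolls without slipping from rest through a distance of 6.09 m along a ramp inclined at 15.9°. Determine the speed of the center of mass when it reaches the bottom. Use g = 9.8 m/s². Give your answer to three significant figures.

v ≈ 4.83 m/s

Here I = (2/5)MR², so the shape factor k = I/(MR²) = 0.4.
Rolling without slipping gives ω = v/R, so the total kinetic energy is ½Mv² + ½Iω² = ½(1+k)Mv² = (7/10)Mv².
The vertical drop is h = L sinθ = 6.09 × sin15.9° = 1.668 m.
Setting Mgh = (7/10)Mv² gives v = √(2gh/(1+k)) = √(2·9.8·1.668/1.4) ≈ 4.83 m/s.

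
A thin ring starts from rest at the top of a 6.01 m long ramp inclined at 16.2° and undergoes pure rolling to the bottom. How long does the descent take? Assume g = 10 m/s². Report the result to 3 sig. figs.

t ≈ 2.94 s

Here I = MR², so the shape factor k = I/(MR²) = 1.
Newton's second law down the slope: Mg sinθ − f = Ma. The torque equation fR = Iα (with α = a/R) gives f = kMa.
Hence a = g sinθ/(1+k) = 10×sin16.2°/2 = 1.395 m/s².
With constant a from rest, t = √(2L/a) = √(2·6.01/1.395) ≈ 2.94 s.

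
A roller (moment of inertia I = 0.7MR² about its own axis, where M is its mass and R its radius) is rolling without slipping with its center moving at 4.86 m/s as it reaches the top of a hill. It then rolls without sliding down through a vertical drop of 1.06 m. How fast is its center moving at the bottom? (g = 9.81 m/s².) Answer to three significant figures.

v ≈ 5.99 m/s

With I = 0.7MR², the ratio k = I/(MR²) is 0.7.
Since it rolls without slipping, ω = v/R and KE = ½Mv² + ½Iω² = ½(1+k)Mv² = (17/20)Mv².
Energy conservation: (17/20)Mv₀² + Mgh = (17/20)Mv², so v² = v₀² + 2gh/(1+k).
v = √(4.86² + 2×9.81×1.06/1.7) = √35.85 ≈ 5.99 m/s.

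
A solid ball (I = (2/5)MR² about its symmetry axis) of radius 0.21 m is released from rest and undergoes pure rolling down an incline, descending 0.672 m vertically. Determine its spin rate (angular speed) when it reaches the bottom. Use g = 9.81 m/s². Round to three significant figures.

ω ≈ 14.6 rad/s

The moment of inertia is (2/5)MR², giving k ≡ I/(MR²) = 0.4.
Since it rolls without slipping, ω = v/R and KE = ½Mv² + ½Iω² = ½(1+k)Mv² = (7/10)Mv².
Energy conservation Mgh = ½(1+k)Mv² gives v = √(2gh/(1+k)) = √(2 × 9.81 × 0.672 / 1.4) = 3.069 m/s.
Then ω = v/R = 3.069 / 0.21 ≈ 14.6 rad/s.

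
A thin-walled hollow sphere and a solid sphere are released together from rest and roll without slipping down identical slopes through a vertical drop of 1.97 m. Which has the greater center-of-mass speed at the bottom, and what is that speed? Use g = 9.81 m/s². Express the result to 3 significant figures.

the solid sphere, at v ≈ 5.25 m/s

For rolling without slipping, Mgh = ½(1+k)Mv² where k = I/(MR²), so v = √(2gh/(1+k)).
Thin-walled hollow sphere: k = 2/3, giving v = √(2×9.81×1.97/1.667) = 4.816 m/s.
Solid sphere: k = 0.4, giving v = √(2×9.81×1.97/1.4) = 5.254 m/s.
The smaller k wins: the solid sphere, at ≈ 5.25 m/s.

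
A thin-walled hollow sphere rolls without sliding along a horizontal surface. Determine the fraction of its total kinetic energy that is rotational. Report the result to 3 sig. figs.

The moment of inertia is (2/3)MR², giving k ≡ I/(MR²) = 2/3.
Since ω = v/R, the translational part is ½Mv² and the rotational part is ½I(v/R)² = ½kMv²; the total is ½(1+k)Mv².
The rotational fraction is therefore k/(1+k) = (2/3)/1.667 ≈ 0.400.

fraction ≈ 0.400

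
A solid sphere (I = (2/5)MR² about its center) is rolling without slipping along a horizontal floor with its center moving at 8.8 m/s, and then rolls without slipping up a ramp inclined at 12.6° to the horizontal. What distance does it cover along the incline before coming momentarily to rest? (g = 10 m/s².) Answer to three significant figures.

d ≈ 24.8 m

With I = (2/5)MR², the ratio k = I/(MR²) is 0.4.
Rolling without slipping gives ω = v/R, so the total kinetic energy is ½Mv² + ½Iω² = ½(1+k)Mv² = (7/10)Mv².
Setting this equal to Mgh gives the vertical rise h = (1+k)v₀²/(2g) = 1.4×8.8²/(2×10) = 5.421 m.
The distance along the slope is d = h/sinθ = 5.421/sin12.6° ≈ 24.8 m.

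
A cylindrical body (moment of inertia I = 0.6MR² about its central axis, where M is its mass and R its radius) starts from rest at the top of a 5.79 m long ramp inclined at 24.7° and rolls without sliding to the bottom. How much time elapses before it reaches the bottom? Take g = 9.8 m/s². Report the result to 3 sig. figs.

t ≈ 2.13 s

For this body I = 0.6MR², i.e. k = I/(MR²) = 0.6.
Translational: Mg sinθ − f = Ma. Rotational about the CM: fR = Iα = kMRa, so f = kMa.
Hence a = g sinθ/(1+k) = 9.8×sin24.7°/1.6 = 2.559 m/s².
Starting from rest, L = ½at², so t = √(2L/a) = √(2×5.79/2.559) ≈ 2.13 s.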